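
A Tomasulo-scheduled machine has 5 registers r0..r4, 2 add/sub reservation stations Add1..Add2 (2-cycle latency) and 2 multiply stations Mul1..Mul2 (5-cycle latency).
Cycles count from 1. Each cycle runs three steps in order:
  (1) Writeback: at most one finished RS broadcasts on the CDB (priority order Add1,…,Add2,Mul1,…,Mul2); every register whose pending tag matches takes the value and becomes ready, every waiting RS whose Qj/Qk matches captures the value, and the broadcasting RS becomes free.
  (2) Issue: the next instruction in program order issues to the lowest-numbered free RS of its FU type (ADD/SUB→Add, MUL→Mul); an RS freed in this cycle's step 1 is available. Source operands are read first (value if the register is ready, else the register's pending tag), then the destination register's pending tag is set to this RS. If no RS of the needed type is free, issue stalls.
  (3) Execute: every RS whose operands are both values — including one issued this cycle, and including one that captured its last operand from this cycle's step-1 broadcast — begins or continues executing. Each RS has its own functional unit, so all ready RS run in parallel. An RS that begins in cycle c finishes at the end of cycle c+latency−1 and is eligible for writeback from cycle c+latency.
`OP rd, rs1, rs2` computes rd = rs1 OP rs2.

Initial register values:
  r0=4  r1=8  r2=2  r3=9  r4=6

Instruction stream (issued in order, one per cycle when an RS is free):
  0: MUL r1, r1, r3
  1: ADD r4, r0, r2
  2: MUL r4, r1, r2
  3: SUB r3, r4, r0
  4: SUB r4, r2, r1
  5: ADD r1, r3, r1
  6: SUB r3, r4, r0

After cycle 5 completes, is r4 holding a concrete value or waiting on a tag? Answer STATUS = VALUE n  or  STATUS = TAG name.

cycle 1: issue MUL r1<-Mul1 // r0:4,r1:Mul1,r2:2,r3:9,r4:6
cycle 2: issue ADD r4<-Add1 // r0:4,r1:Mul1,r2:2,r3:9,r4:Add1
cycle 3: issue MUL r4<-Mul2 // r0:4,r1:Mul1,r2:2,r3:9,r4:Mul2
cycle 4: CDB Add1=6; issue SUB r3<-Add1 // r0:4,r1:Mul1,r2:2,r3:Add1,r4:Mul2
cycle 5: issue SUB r4<-Add2 // r0:4,r1:Mul1,r2:2,r3:Add1,r4:Add2

STATUS = TAG Add2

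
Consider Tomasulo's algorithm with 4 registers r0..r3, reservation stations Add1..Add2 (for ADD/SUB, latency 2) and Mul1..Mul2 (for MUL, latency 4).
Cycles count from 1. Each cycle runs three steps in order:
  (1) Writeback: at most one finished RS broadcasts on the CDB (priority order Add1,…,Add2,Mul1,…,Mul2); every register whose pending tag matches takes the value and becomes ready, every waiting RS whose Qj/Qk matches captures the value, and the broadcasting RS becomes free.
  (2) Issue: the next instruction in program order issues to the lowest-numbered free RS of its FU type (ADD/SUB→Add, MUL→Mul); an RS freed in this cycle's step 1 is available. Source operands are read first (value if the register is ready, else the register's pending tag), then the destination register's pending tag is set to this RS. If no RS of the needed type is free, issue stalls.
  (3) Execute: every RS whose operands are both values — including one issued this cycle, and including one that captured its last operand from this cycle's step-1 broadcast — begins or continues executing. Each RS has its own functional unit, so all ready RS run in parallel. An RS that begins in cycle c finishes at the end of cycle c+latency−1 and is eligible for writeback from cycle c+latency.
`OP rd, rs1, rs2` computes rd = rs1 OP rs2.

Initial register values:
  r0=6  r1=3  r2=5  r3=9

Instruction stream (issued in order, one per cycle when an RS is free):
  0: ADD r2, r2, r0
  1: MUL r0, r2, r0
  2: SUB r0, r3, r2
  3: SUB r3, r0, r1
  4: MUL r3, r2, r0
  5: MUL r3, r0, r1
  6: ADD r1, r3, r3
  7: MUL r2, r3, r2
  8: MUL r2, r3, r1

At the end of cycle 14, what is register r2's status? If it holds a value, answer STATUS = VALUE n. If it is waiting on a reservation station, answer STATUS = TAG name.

STATUS = TAG Mul1

c1: issue ADD r2<-Add1 | r0:6,r1:3,r2:Add1,r3:9
c2: issue MUL r0<-Mul1 | r0:Mul1,r1:3,r2:Add1,r3:9
c3: CDB Add1=11; issue SUB r0<-Add1 | r0:Add1,r1:3,r2:11,r3:9
c4: issue SUB r3<-Add2 | r0:Add1,r1:3,r2:11,r3:Add2
c5: CDB Add1=-2; issue MUL r3<-Mul2 | r0:-2,r1:3,r2:11,r3:Mul2
c6: stall | r0:-2,r1:3,r2:11,r3:Mul2
c7: CDB Add2=-5; stall | r0:-2,r1:3,r2:11,r3:Mul2
c8: CDB Mul1=66; issue MUL r3<-Mul1 | r0:-2,r1:3,r2:11,r3:Mul1
c9: CDB Mul2=-22; issue ADD r1<-Add1 | r0:-2,r1:Add1,r2:11,r3:Mul1
c10: issue MUL r2<-Mul2 | r0:-2,r1:Add1,r2:Mul2,r3:Mul1
c11: stall | r0:-2,r1:Add1,r2:Mul2,r3:Mul1
c12: CDB Mul1=-6; issue MUL r2<-Mul1 | r0:-2,r1:Add1,r2:Mul1,r3:-6
c13: - | r0:-2,r1:Add1,r2:Mul1,r3:-6
c14: CDB Add1=-12 | r0:-2,r1:-12,r2:Mul1,r3:-6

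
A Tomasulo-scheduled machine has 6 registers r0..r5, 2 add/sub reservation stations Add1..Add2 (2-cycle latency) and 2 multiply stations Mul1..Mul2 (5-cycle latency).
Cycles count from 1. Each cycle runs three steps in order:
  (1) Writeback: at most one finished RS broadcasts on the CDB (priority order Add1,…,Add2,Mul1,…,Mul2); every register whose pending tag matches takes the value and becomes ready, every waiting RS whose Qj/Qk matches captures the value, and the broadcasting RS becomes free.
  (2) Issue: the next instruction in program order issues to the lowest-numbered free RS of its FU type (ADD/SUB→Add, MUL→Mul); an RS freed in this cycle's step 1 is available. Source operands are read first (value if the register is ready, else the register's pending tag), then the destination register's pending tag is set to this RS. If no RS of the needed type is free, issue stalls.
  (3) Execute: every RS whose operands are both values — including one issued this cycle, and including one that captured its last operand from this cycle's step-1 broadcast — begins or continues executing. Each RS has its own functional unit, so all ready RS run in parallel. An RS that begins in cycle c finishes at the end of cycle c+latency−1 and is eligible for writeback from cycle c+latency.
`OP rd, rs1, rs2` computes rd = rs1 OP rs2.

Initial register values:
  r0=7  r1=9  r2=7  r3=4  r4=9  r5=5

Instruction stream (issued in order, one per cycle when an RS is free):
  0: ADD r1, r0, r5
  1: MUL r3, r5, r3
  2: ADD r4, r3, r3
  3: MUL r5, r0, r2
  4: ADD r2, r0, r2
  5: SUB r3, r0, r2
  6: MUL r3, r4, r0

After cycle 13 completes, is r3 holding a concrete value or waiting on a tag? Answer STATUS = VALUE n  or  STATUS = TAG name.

cycle 1: issue ADD r1<-Add1 // r0:7,r1:Add1,r2:7,r3:4,r4:9,r5:5
cycle 2: issue MUL r3<-Mul1 // r0:7,r1:Add1,r2:7,r3:Mul1,r4:9,r5:5
cycle 3: CDB Add1=12; issue ADD r4<-Add1 // r0:7,r1:12,r2:7,r3:Mul1,r4:Add1,r5:5
cycle 4: issue MUL r5<-Mul2 // r0:7,r1:12,r2:7,r3:Mul1,r4:Add1,r5:Mul2
cycle 5: issue ADD r2<-Add2 // r0:7,r1:12,r2:Add2,r3:Mul1,r4:Add1,r5:Mul2
cycle 6: stall // r0:7,r1:12,r2:Add2,r3:Mul1,r4:Add1,r5:Mul2
cycle 7: CDB Add2=14; issue SUB r3<-Add2 // r0:7,r1:12,r2:14,r3:Add2,r4:Add1,r5:Mul2
cycle 8: CDB Mul1=20; issue MUL r3<-Mul1 // r0:7,r1:12,r2:14,r3:Mul1,r4:Add1,r5:Mul2
cycle 9: CDB Add2=-7 // r0:7,r1:12,r2:14,r3:Mul1,r4:Add1,r5:Mul2
cycle 10: CDB Add1=40 // r0:7,r1:12,r2:14,r3:Mul1,r4:40,r5:Mul2
cycle 11: CDB Mul2=49 // r0:7,r1:12,r2:14,r3:Mul1,r4:40,r5:49
cycle 12: - // r0:7,r1:12,r2:14,r3:Mul1,r4:40,r5:49
cycle 13: - // r0:7,r1:12,r2:14,r3:Mul1,r4:40,r5:49

STATUS = TAG Mul1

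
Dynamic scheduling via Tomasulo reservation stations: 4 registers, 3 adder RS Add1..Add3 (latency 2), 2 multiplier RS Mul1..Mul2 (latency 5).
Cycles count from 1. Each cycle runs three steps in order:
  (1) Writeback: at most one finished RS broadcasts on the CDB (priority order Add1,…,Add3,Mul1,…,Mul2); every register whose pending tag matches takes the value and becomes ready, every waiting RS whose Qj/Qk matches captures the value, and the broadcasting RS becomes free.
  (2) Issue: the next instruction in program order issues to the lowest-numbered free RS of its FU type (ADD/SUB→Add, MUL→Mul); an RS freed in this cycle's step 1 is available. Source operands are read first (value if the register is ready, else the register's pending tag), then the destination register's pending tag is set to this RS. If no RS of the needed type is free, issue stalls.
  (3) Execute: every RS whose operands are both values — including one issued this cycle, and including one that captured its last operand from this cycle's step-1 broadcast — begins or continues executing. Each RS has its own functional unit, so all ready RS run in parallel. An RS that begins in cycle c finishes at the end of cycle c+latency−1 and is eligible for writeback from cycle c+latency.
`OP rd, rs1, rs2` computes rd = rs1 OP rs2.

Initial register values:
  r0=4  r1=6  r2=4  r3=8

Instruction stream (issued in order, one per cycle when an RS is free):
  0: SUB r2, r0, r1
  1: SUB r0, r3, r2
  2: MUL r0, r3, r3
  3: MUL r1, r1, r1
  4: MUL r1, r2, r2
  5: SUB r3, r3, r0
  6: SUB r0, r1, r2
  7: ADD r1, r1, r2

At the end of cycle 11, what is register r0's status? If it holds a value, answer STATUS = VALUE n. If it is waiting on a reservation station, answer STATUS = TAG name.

STATUS = TAG Add2

c1: issue SUB r2<-Add1 | r0:4,r1:6,r2:Add1,r3:8
c2: issue SUB r0<-Add2 | r0:Add2,r1:6,r2:Add1,r3:8
c3: CDB Add1=-2; issue MUL r0<-Mul1 | r0:Mul1,r1:6,r2:-2,r3:8
c4: issue MUL r1<-Mul2 | r0:Mul1,r1:Mul2,r2:-2,r3:8
c5: CDB Add2=10; stall | r0:Mul1,r1:Mul2,r2:-2,r3:8
c6: stall | r0:Mul1,r1:Mul2,r2:-2,r3:8
c7: stall | r0:Mul1,r1:Mul2,r2:-2,r3:8
c8: CDB Mul1=64; issue MUL r1<-Mul1 | r0:64,r1:Mul1,r2:-2,r3:8
c9: CDB Mul2=36; issue SUB r3<-Add1 | r0:64,r1:Mul1,r2:-2,r3:Add1
c10: issue SUB r0<-Add2 | r0:Add2,r1:Mul1,r2:-2,r3:Add1
c11: CDB Add1=-56; issue ADD r1<-Add1 | r0:Add2,r1:Add1,r2:-2,r3:-56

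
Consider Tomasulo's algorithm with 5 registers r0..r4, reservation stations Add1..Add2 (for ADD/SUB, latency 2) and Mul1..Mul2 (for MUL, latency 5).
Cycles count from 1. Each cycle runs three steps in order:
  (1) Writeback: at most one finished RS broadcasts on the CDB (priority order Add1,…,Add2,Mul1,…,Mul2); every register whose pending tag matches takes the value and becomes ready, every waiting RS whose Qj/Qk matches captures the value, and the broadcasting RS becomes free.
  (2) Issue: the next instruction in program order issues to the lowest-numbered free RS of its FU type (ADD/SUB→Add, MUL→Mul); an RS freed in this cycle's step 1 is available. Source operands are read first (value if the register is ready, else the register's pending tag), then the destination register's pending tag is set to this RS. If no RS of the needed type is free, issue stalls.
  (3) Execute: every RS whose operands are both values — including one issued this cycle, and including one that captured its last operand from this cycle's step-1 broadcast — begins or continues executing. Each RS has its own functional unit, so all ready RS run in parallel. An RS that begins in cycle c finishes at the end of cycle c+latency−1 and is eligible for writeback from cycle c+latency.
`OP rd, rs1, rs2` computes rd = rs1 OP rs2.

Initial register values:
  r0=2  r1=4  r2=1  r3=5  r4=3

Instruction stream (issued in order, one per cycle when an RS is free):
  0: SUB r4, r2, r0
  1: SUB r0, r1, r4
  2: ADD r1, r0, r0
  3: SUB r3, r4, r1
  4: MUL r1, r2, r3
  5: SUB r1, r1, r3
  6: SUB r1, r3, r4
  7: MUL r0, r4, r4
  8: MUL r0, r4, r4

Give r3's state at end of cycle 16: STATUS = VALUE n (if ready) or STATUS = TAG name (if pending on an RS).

cycle 1: issue SUB r4<-Add1 // r0:2,r1:4,r2:1,r3:5,r4:Add1
cycle 2: issue SUB r0<-Add2 // r0:Add2,r1:4,r2:1,r3:5,r4:Add1
cycle 3: CDB Add1=-1; issue ADD r1<-Add1 // r0:Add2,r1:Add1,r2:1,r3:5,r4:-1
cycle 4: stall // r0:Add2,r1:Add1,r2:1,r3:5,r4:-1
cycle 5: CDB Add2=5; issue SUB r3<-Add2 // r0:5,r1:Add1,r2:1,r3:Add2,r4:-1
cycle 6: issue MUL r1<-Mul1 // r0:5,r1:Mul1,r2:1,r3:Add2,r4:-1
cycle 7: CDB Add1=10; issue SUB r1<-Add1 // r0:5,r1:Add1,r2:1,r3:Add2,r4:-1
cycle 8: stall // r0:5,r1:Add1,r2:1,r3:Add2,r4:-1
cycle 9: CDB Add2=-11; issue SUB r1<-Add2 // r0:5,r1:Add2,r2:1,r3:-11,r4:-1
cycle 10: issue MUL r0<-Mul2 // r0:Mul2,r1:Add2,r2:1,r3:-11,r4:-1
cycle 11: CDB Add2=-10; stall // r0:Mul2,r1:-10,r2:1,r3:-11,r4:-1
cycle 12: stall // r0:Mul2,r1:-10,r2:1,r3:-11,r4:-1
cycle 13: stall // r0:Mul2,r1:-10,r2:1,r3:-11,r4:-1
cycle 14: CDB Mul1=-11; issue MUL r0<-Mul1 // r0:Mul1,r1:-10,r2:1,r3:-11,r4:-1
cycle 15: CDB Mul2=1 // r0:Mul1,r1:-10,r2:1,r3:-11,r4:-1
cycle 16: CDB Add1=0 // r0:Mul1,r1:-10,r2:1,r3:-11,r4:-1

STATUS = VALUE -11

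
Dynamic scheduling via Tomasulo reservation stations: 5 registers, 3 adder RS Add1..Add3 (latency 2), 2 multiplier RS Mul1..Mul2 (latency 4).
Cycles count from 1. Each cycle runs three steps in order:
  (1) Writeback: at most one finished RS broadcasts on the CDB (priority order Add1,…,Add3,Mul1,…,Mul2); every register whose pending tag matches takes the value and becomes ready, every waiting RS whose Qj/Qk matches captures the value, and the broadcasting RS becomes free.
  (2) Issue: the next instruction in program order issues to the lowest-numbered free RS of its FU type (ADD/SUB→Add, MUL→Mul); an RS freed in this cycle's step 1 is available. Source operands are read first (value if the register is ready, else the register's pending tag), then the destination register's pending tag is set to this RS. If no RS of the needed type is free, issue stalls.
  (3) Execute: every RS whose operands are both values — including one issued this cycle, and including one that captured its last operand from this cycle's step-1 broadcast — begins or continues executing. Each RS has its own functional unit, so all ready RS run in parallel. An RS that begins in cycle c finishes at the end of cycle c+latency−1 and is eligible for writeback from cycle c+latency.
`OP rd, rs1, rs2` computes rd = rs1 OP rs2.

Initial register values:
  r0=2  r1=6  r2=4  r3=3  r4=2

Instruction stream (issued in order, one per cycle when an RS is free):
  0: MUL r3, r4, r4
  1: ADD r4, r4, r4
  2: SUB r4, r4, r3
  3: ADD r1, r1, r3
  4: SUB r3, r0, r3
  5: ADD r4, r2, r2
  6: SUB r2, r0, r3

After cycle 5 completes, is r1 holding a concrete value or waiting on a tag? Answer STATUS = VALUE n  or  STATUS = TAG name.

  c1: issue MUL r3<-Mul1  regs: r0:2,r1:6,r2:4,r3:Mul1,r4:2
  c2: issue ADD r4<-Add1  regs: r0:2,r1:6,r2:4,r3:Mul1,r4:Add1
  c3: issue SUB r4<-Add2  regs: r0:2,r1:6,r2:4,r3:Mul1,r4:Add2
  c4: CDB Add1=4; issue ADD r1<-Add1  regs: r0:2,r1:Add1,r2:4,r3:Mul1,r4:Add2
  c5: CDB Mul1=4; issue SUB r3<-Add3  regs: r0:2,r1:Add1,r2:4,r3:Add3,r4:Add2

STATUS = TAG Add1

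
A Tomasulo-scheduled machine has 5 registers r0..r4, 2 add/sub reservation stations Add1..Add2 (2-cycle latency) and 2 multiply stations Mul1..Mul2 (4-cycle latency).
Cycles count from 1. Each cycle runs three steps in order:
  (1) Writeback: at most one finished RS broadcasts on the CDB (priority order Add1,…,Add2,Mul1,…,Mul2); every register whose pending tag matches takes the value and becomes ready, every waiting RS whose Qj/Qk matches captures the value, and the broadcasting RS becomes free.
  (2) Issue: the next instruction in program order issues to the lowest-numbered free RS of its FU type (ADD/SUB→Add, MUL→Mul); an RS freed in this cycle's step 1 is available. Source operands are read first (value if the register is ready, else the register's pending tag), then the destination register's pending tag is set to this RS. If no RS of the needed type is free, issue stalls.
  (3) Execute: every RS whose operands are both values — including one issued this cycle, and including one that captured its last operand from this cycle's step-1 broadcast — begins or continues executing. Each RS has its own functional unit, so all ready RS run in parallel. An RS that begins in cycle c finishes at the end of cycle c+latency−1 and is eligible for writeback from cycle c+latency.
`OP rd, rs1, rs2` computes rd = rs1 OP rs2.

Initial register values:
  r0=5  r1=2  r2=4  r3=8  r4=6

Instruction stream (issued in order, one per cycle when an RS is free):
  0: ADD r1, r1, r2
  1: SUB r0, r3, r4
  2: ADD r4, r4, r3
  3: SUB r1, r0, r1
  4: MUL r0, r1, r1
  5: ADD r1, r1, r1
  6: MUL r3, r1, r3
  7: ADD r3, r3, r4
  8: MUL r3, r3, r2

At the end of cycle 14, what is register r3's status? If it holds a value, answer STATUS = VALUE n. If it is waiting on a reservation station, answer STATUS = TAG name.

  c1: issue ADD r1<-Add1  regs: r0:5,r1:Add1,r2:4,r3:8,r4:6
  c2: issue SUB r0<-Add2  regs: r0:Add2,r1:Add1,r2:4,r3:8,r4:6
  c3: CDB Add1=6; issue ADD r4<-Add1  regs: r0:Add2,r1:6,r2:4,r3:8,r4:Add1
  c4: CDB Add2=2; issue SUB r1<-Add2  regs: r0:2,r1:Add2,r2:4,r3:8,r4:Add1
  c5: CDB Add1=14; issue MUL r0<-Mul1  regs: r0:Mul1,r1:Add2,r2:4,r3:8,r4:14
  c6: CDB Add2=-4; issue ADD r1<-Add1  regs: r0:Mul1,r1:Add1,r2:4,r3:8,r4:14
  c7: issue MUL r3<-Mul2  regs: r0:Mul1,r1:Add1,r2:4,r3:Mul2,r4:14
  c8: CDB Add1=-8; issue ADD r3<-Add1  regs: r0:Mul1,r1:-8,r2:4,r3:Add1,r4:14
  c9: stall  regs: r0:Mul1,r1:-8,r2:4,r3:Add1,r4:14
  c10: CDB Mul1=16; issue MUL r3<-Mul1  regs: r0:16,r1:-8,r2:4,r3:Mul1,r4:14
  c11: -  regs: r0:16,r1:-8,r2:4,r3:Mul1,r4:14
  c12: CDB Mul2=-64  regs: r0:16,r1:-8,r2:4,r3:Mul1,r4:14
  c13: -  regs: r0:16,r1:-8,r2:4,r3:Mul1,r4:14
  c14: CDB Add1=-50  regs: r0:16,r1:-8,r2:4,r3:Mul1,r4:14

STATUS = TAG Mul1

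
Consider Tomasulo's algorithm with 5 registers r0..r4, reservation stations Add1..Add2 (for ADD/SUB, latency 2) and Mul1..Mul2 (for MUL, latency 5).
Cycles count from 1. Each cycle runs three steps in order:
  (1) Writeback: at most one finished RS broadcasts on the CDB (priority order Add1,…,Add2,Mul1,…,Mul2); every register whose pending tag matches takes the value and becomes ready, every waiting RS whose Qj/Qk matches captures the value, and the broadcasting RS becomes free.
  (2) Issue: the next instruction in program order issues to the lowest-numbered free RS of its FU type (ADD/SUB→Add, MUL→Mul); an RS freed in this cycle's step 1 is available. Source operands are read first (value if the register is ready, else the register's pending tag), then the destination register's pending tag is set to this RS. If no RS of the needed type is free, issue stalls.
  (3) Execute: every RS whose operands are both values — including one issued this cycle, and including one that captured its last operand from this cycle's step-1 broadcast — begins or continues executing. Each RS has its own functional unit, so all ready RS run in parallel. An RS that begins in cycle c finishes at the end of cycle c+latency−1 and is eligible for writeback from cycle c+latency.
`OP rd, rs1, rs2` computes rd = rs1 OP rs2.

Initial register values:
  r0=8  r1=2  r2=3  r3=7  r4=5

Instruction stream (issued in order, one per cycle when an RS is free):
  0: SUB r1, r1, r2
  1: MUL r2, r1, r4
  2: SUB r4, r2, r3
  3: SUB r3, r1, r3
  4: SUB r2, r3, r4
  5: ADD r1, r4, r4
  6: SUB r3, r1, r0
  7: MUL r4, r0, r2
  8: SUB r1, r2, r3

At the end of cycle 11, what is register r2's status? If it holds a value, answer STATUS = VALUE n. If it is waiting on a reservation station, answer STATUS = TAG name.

STATUS = TAG Add2

cycle 1: issue SUB r1<-Add1 // r0:8,r1:Add1,r2:3,r3:7,r4:5
cycle 2: issue MUL r2<-Mul1 // r0:8,r1:Add1,r2:Mul1,r3:7,r4:5
cycle 3: CDB Add1=-1; issue SUB r4<-Add1 // r0:8,r1:-1,r2:Mul1,r3:7,r4:Add1
cycle 4: issue SUB r3<-Add2 // r0:8,r1:-1,r2:Mul1,r3:Add2,r4:Add1
cycle 5: stall // r0:8,r1:-1,r2:Mul1,r3:Add2,r4:Add1
cycle 6: CDB Add2=-8; issue SUB r2<-Add2 // r0:8,r1:-1,r2:Add2,r3:-8,r4:Add1
cycle 7: stall // r0:8,r1:-1,r2:Add2,r3:-8,r4:Add1
cycle 8: CDB Mul1=-5; stall // r0:8,r1:-1,r2:Add2,r3:-8,r4:Add1
cycle 9: stall // r0:8,r1:-1,r2:Add2,r3:-8,r4:Add1
cycle 10: CDB Add1=-12; issue ADD r1<-Add1 // r0:8,r1:Add1,r2:Add2,r3:-8,r4:-12
cycle 11: stall // r0:8,r1:Add1,r2:Add2,r3:-8,r4:-12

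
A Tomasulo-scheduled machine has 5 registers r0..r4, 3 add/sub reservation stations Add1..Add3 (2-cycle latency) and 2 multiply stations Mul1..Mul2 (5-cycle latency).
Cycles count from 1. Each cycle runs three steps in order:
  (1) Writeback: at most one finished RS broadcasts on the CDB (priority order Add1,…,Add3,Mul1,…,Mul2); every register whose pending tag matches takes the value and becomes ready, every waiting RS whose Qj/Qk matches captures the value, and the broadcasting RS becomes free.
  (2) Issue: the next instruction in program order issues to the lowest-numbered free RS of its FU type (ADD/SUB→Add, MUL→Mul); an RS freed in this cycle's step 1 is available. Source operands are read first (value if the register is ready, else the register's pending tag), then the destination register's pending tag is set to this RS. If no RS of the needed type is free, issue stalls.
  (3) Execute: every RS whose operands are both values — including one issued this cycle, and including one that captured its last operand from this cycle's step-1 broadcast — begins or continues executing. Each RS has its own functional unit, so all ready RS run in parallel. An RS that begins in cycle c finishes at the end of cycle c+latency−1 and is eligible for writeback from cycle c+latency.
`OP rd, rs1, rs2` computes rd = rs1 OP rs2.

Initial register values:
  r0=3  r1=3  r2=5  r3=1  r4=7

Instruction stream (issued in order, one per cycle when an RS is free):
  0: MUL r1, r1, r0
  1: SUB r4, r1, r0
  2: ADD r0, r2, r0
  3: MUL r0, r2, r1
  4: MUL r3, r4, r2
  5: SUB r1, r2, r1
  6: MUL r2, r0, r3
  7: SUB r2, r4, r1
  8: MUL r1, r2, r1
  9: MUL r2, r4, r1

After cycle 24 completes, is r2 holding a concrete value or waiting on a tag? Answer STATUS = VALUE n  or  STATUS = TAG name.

  c1: issue MUL r1<-Mul1  regs: r0:3,r1:Mul1,r2:5,r3:1,r4:7
  c2: issue SUB r4<-Add1  regs: r0:3,r1:Mul1,r2:5,r3:1,r4:Add1
  c3: issue ADD r0<-Add2  regs: r0:Add2,r1:Mul1,r2:5,r3:1,r4:Add1
  c4: issue MUL r0<-Mul2  regs: r0:Mul2,r1:Mul1,r2:5,r3:1,r4:Add1
  c5: CDB Add2=8; stall  regs: r0:Mul2,r1:Mul1,r2:5,r3:1,r4:Add1
  c6: CDB Mul1=9; issue MUL r3<-Mul1  regs: r0:Mul2,r1:9,r2:5,r3:Mul1,r4:Add1
  c7: issue SUB r1<-Add2  regs: r0:Mul2,r1:Add2,r2:5,r3:Mul1,r4:Add1
  c8: CDB Add1=6; stall  regs: r0:Mul2,r1:Add2,r2:5,r3:Mul1,r4:6
  c9: CDB Add2=-4; stall  regs: r0:Mul2,r1:-4,r2:5,r3:Mul1,r4:6
  c10: stall  regs: r0:Mul2,r1:-4,r2:5,r3:Mul1,r4:6
  c11: CDB Mul2=45; issue MUL r2<-Mul2  regs: r0:45,r1:-4,r2:Mul2,r3:Mul1,r4:6
  c12: issue SUB r2<-Add1  regs: r0:45,r1:-4,r2:Add1,r3:Mul1,r4:6
  c13: CDB Mul1=30; issue MUL r1<-Mul1  regs: r0:45,r1:Mul1,r2:Add1,r3:30,r4:6
  c14: CDB Add1=10; stall  regs: r0:45,r1:Mul1,r2:10,r3:30,r4:6
  c15: stall  regs: r0:45,r1:Mul1,r2:10,r3:30,r4:6
  c16: stall  regs: r0:45,r1:Mul1,r2:10,r3:30,r4:6
  c17: stall  regs: r0:45,r1:Mul1,r2:10,r3:30,r4:6
  c18: CDB Mul2=1350; issue MUL r2<-Mul2  regs: r0:45,r1:Mul1,r2:Mul2,r3:30,r4:6
  c19: CDB Mul1=-40  regs: r0:45,r1:-40,r2:Mul2,r3:30,r4:6
  c20: -  regs: r0:45,r1:-40,r2:Mul2,r3:30,r4:6
  c21: -  regs: r0:45,r1:-40,r2:Mul2,r3:30,r4:6
  c22: -  regs: r0:45,r1:-40,r2:Mul2,r3:30,r4:6
  c23: -  regs: r0:45,r1:-40,r2:Mul2,r3:30,r4:6
  c24: CDB Mul2=-240  regs: r0:45,r1:-40,r2:-240,r3:30,r4:6

STATUS = VALUE -240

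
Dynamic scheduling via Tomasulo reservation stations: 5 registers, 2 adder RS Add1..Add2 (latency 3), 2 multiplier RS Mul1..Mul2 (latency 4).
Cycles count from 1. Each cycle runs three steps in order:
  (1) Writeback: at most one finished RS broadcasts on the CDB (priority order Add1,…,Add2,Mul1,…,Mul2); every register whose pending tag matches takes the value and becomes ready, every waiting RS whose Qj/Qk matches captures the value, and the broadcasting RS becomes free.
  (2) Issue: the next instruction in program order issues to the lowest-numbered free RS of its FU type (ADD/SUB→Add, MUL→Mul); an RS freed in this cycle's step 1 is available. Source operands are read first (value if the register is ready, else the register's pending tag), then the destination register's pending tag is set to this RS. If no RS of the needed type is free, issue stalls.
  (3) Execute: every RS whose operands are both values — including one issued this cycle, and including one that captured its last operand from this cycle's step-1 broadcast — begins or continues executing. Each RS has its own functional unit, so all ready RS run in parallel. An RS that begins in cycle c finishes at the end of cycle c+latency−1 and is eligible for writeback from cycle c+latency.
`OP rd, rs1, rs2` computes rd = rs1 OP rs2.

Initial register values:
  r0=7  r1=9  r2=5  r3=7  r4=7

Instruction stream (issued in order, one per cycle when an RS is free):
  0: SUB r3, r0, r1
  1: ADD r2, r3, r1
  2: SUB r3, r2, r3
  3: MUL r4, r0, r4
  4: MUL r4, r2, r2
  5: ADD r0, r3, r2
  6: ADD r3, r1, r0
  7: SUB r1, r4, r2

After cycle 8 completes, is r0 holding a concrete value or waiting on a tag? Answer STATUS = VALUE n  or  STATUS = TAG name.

STATUS = TAG Add2

  c1: issue SUB r3<-Add1  regs: r0:7,r1:9,r2:5,r3:Add1,r4:7
  c2: issue ADD r2<-Add2  regs: r0:7,r1:9,r2:Add2,r3:Add1,r4:7
  c3: stall  regs: r0:7,r1:9,r2:Add2,r3:Add1,r4:7
  c4: CDB Add1=-2; issue SUB r3<-Add1  regs: r0:7,r1:9,r2:Add2,r3:Add1,r4:7
  c5: issue MUL r4<-Mul1  regs: r0:7,r1:9,r2:Add2,r3:Add1,r4:Mul1
  c6: issue MUL r4<-Mul2  regs: r0:7,r1:9,r2:Add2,r3:Add1,r4:Mul2
  c7: CDB Add2=7; issue ADD r0<-Add2  regs: r0:Add2,r1:9,r2:7,r3:Add1,r4:Mul2
  c8: stall  regs: r0:Add2,r1:9,r2:7,r3:Add1,r4:Mul2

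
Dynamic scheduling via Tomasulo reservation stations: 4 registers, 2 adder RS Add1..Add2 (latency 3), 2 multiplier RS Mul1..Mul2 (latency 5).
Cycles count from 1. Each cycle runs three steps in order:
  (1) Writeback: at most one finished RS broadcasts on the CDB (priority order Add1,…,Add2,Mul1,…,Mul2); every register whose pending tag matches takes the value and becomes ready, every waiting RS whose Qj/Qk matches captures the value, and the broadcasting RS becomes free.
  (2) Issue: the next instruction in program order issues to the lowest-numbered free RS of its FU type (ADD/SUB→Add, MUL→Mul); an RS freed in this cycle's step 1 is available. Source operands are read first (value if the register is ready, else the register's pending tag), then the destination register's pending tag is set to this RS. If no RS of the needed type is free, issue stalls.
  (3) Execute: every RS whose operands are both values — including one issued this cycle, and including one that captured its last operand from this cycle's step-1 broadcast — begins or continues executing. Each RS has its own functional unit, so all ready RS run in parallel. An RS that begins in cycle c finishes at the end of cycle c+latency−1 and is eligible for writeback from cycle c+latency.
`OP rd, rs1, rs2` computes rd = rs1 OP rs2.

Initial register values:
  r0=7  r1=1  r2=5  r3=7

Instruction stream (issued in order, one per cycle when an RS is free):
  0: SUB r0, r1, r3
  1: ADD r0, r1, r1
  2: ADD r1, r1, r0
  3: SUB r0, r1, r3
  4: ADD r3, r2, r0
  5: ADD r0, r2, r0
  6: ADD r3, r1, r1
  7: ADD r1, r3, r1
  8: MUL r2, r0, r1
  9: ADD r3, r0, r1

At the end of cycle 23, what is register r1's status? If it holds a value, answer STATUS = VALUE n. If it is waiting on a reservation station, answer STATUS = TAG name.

STATUS = VALUE 9

  c1: issue SUB r0<-Add1  regs: r0:Add1,r1:1,r2:5,r3:7
  c2: issue ADD r0<-Add2  regs: r0:Add2,r1:1,r2:5,r3:7
  c3: stall  regs: r0:Add2,r1:1,r2:5,r3:7
  c4: CDB Add1=-6; issue ADD r1<-Add1  regs: r0:Add2,r1:Add1,r2:5,r3:7
  c5: CDB Add2=2; issue SUB r0<-Add2  regs: r0:Add2,r1:Add1,r2:5,r3:7
  c6: stall  regs: r0:Add2,r1:Add1,r2:5,r3:7
  c7: stall  regs: r0:Add2,r1:Add1,r2:5,r3:7
  c8: CDB Add1=3; issue ADD r3<-Add1  regs: r0:Add2,r1:3,r2:5,r3:Add1
  c9: stall  regs: r0:Add2,r1:3,r2:5,r3:Add1
  c10: stall  regs: r0:Add2,r1:3,r2:5,r3:Add1
  c11: CDB Add2=-4; issue ADD r0<-Add2  regs: r0:Add2,r1:3,r2:5,r3:Add1
  c12: stall  regs: r0:Add2,r1:3,r2:5,r3:Add1
  c13: stall  regs: r0:Add2,r1:3,r2:5,r3:Add1
  c14: CDB Add1=1; issue ADD r3<-Add1  regs: r0:Add2,r1:3,r2:5,r3:Add1
  c15: CDB Add2=1; issue ADD r1<-Add2  regs: r0:1,r1:Add2,r2:5,r3:Add1
  c16: issue MUL r2<-Mul1  regs: r0:1,r1:Add2,r2:Mul1,r3:Add1
  c17: CDB Add1=6; issue ADD r3<-Add1  regs: r0:1,r1:Add2,r2:Mul1,r3:Add1
  c18: -  regs: r0:1,r1:Add2,r2:Mul1,r3:Add1
  c19: -  regs: r0:1,r1:Add2,r2:Mul1,r3:Add1
  c20: CDB Add2=9  regs: r0:1,r1:9,r2:Mul1,r3:Add1
  c21: -  regs: r0:1,r1:9,r2:Mul1,r3:Add1
  c22: -  regs: r0:1,r1:9,r2:Mul1,r3:Add1
  c23: CDB Add1=10  regs: r0:1,r1:9,r2:Mul1,r3:10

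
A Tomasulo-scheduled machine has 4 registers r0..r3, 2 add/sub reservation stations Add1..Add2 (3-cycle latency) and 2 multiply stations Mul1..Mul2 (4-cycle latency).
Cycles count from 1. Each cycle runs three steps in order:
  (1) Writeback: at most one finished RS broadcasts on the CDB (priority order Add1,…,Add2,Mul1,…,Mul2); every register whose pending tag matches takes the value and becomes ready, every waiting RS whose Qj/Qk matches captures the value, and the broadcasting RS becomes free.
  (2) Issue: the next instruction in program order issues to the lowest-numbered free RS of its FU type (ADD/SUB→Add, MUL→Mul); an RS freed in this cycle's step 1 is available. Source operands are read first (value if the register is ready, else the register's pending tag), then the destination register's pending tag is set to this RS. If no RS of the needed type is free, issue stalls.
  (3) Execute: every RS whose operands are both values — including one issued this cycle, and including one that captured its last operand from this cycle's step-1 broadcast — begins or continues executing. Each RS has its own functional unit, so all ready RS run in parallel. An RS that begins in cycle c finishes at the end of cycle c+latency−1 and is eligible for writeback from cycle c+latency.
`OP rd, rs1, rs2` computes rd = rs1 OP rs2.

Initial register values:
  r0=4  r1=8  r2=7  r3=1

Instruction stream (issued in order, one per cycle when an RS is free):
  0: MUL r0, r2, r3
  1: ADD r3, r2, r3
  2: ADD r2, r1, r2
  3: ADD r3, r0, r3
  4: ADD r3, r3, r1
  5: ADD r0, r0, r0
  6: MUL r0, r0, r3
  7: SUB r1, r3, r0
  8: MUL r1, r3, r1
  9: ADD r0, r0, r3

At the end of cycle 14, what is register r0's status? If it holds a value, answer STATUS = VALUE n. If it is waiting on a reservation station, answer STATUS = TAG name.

c1: issue MUL r0<-Mul1 | r0:Mul1,r1:8,r2:7,r3:1
c2: issue ADD r3<-Add1 | r0:Mul1,r1:8,r2:7,r3:Add1
c3: issue ADD r2<-Add2 | r0:Mul1,r1:8,r2:Add2,r3:Add1
c4: stall | r0:Mul1,r1:8,r2:Add2,r3:Add1
c5: CDB Add1=8; issue ADD r3<-Add1 | r0:Mul1,r1:8,r2:Add2,r3:Add1
c6: CDB Add2=15; issue ADD r3<-Add2 | r0:Mul1,r1:8,r2:15,r3:Add2
c7: CDB Mul1=7; stall | r0:7,r1:8,r2:15,r3:Add2
c8: stall | r0:7,r1:8,r2:15,r3:Add2
c9: stall | r0:7,r1:8,r2:15,r3:Add2
c10: CDB Add1=15; issue ADD r0<-Add1 | r0:Add1,r1:8,r2:15,r3:Add2
c11: issue MUL r0<-Mul1 | r0:Mul1,r1:8,r2:15,r3:Add2
c12: stall | r0:Mul1,r1:8,r2:15,r3:Add2
c13: CDB Add1=14; issue SUB r1<-Add1 | r0:Mul1,r1:Add1,r2:15,r3:Add2
c14: CDB Add2=23; issue MUL r1<-Mul2 | r0:Mul1,r1:Mul2,r2:15,r3:23

STATUS = TAG Mul1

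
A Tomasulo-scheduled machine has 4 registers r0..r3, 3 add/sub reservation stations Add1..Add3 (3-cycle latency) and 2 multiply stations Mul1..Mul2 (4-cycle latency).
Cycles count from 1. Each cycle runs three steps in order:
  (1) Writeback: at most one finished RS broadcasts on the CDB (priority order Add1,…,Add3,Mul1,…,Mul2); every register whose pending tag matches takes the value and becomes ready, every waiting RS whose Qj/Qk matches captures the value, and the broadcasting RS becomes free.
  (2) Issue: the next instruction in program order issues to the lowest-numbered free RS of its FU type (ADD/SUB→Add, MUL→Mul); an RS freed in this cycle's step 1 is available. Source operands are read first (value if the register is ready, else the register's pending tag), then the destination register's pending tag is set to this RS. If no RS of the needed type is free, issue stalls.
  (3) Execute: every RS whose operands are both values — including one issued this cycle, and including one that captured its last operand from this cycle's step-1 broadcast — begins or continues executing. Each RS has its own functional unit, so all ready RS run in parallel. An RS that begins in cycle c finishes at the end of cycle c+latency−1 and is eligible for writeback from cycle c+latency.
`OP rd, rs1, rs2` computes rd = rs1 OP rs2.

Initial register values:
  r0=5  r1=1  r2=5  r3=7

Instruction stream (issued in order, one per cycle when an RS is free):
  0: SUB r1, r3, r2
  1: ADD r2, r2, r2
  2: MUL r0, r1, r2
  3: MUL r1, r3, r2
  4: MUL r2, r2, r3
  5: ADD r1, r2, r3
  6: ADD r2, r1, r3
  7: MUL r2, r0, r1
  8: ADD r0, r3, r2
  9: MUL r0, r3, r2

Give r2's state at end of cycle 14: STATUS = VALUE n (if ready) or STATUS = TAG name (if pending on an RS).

STATUS = TAG Mul2

cycle 1: issue SUB r1<-Add1 // r0:5,r1:Add1,r2:5,r3:7
cycle 2: issue ADD r2<-Add2 // r0:5,r1:Add1,r2:Add2,r3:7
cycle 3: issue MUL r0<-Mul1 // r0:Mul1,r1:Add1,r2:Add2,r3:7
cycle 4: CDB Add1=2; issue MUL r1<-Mul2 // r0:Mul1,r1:Mul2,r2:Add2,r3:7
cycle 5: CDB Add2=10; stall // r0:Mul1,r1:Mul2,r2:10,r3:7
cycle 6: stall // r0:Mul1,r1:Mul2,r2:10,r3:7
cycle 7: stall // r0:Mul1,r1:Mul2,r2:10,r3:7
cycle 8: stall // r0:Mul1,r1:Mul2,r2:10,r3:7
cycle 9: CDB Mul1=20; issue MUL r2<-Mul1 // r0:20,r1:Mul2,r2:Mul1,r3:7
cycle 10: CDB Mul2=70; issue ADD r1<-Add1 // r0:20,r1:Add1,r2:Mul1,r3:7
cycle 11: issue ADD r2<-Add2 // r0:20,r1:Add1,r2:Add2,r3:7
cycle 12: issue MUL r2<-Mul2 // r0:20,r1:Add1,r2:Mul2,r3:7
cycle 13: CDB Mul1=70; issue ADD r0<-Add3 // r0:Add3,r1:Add1,r2:Mul2,r3:7
cycle 14: issue MUL r0<-Mul1 // r0:Mul1,r1:Add1,r2:Mul2,r3:7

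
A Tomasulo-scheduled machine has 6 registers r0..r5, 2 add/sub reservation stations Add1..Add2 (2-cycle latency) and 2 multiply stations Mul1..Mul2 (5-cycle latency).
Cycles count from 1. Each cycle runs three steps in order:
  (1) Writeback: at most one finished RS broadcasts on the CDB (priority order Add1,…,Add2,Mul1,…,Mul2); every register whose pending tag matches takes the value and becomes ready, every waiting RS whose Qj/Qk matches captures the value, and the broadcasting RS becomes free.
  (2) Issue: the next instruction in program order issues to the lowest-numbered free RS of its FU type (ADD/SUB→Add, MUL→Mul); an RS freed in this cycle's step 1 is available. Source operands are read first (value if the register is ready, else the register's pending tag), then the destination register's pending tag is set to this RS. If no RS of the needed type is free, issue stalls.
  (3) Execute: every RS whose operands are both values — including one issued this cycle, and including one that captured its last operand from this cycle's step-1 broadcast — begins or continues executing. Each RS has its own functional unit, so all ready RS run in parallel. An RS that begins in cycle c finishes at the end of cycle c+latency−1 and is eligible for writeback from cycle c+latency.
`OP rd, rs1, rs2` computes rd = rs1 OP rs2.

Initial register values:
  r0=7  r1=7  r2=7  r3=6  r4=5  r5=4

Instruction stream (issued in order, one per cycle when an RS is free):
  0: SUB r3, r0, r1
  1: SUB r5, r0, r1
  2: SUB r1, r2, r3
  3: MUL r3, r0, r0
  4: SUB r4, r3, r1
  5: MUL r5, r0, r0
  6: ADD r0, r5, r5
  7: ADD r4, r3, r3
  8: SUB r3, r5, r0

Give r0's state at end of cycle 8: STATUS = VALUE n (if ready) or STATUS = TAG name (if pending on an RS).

  c1: issue SUB r3<-Add1  regs: r0:7,r1:7,r2:7,r3:Add1,r4:5,r5:4
  c2: issue SUB r5<-Add2  regs: r0:7,r1:7,r2:7,r3:Add1,r4:5,r5:Add2
  c3: CDB Add1=0; issue SUB r1<-Add1  regs: r0:7,r1:Add1,r2:7,r3:0,r4:5,r5:Add2
  c4: CDB Add2=0; issue MUL r3<-Mul1  regs: r0:7,r1:Add1,r2:7,r3:Mul1,r4:5,r5:0
  c5: CDB Add1=7; issue SUB r4<-Add1  regs: r0:7,r1:7,r2:7,r3:Mul1,r4:Add1,r5:0
  c6: issue MUL r5<-Mul2  regs: r0:7,r1:7,r2:7,r3:Mul1,r4:Add1,r5:Mul2
  c7: issue ADD r0<-Add2  regs: r0:Add2,r1:7,r2:7,r3:Mul1,r4:Add1,r5:Mul2
  c8: stall  regs: r0:Add2,r1:7,r2:7,r3:Mul1,r4:Add1,r5:Mul2

STATUS = TAG Add2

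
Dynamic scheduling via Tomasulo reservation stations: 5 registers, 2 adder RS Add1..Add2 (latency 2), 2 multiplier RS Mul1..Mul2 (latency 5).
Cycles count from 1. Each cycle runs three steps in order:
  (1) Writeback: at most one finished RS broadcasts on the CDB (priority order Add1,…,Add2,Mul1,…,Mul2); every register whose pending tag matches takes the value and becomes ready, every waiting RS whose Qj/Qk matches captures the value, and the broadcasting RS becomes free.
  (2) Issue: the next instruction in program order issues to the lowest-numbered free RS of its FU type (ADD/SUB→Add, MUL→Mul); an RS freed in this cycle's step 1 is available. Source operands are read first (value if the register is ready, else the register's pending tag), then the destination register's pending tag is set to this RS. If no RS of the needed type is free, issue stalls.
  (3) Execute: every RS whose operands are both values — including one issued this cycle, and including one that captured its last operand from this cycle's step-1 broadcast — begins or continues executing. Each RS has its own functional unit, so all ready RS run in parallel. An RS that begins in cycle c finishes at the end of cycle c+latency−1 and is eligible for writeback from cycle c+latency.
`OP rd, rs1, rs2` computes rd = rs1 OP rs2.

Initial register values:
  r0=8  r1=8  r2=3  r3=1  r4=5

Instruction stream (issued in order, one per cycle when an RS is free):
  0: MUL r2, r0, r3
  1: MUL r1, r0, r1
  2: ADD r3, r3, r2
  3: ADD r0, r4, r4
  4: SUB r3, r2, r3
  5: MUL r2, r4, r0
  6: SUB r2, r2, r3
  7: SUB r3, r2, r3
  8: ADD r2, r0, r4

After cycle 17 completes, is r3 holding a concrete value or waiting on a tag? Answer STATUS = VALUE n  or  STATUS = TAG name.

STATUS = VALUE 52

  c1: issue MUL r2<-Mul1  regs: r0:8,r1:8,r2:Mul1,r3:1,r4:5
  c2: issue MUL r1<-Mul2  regs: r0:8,r1:Mul2,r2:Mul1,r3:1,r4:5
  c3: issue ADD r3<-Add1  regs: r0:8,r1:Mul2,r2:Mul1,r3:Add1,r4:5
  c4: issue ADD r0<-Add2  regs: r0:Add2,r1:Mul2,r2:Mul1,r3:Add1,r4:5
  c5: stall  regs: r0:Add2,r1:Mul2,r2:Mul1,r3:Add1,r4:5
  c6: CDB Add2=10; issue SUB r3<-Add2  regs: r0:10,r1:Mul2,r2:Mul1,r3:Add2,r4:5
  c7: CDB Mul1=8; issue MUL r2<-Mul1  regs: r0:10,r1:Mul2,r2:Mul1,r3:Add2,r4:5
  c8: CDB Mul2=64; stall  regs: r0:10,r1:64,r2:Mul1,r3:Add2,r4:5
  c9: CDB Add1=9; issue SUB r2<-Add1  regs: r0:10,r1:64,r2:Add1,r3:Add2,r4:5
  c10: stall  regs: r0:10,r1:64,r2:Add1,r3:Add2,r4:5
  c11: CDB Add2=-1; issue SUB r3<-Add2  regs: r0:10,r1:64,r2:Add1,r3:Add2,r4:5
  c12: CDB Mul1=50; stall  regs: r0:10,r1:64,r2:Add1,r3:Add2,r4:5
  c13: stall  regs: r0:10,r1:64,r2:Add1,r3:Add2,r4:5
  c14: CDB Add1=51; issue ADD r2<-Add1  regs: r0:10,r1:64,r2:Add1,r3:Add2,r4:5
  c15: -  regs: r0:10,r1:64,r2:Add1,r3:Add2,r4:5
  c16: CDB Add1=15  regs: r0:10,r1:64,r2:15,r3:Add2,r4:5
  c17: CDB Add2=52  regs: r0:10,r1:64,r2:15,r3:52,r4:5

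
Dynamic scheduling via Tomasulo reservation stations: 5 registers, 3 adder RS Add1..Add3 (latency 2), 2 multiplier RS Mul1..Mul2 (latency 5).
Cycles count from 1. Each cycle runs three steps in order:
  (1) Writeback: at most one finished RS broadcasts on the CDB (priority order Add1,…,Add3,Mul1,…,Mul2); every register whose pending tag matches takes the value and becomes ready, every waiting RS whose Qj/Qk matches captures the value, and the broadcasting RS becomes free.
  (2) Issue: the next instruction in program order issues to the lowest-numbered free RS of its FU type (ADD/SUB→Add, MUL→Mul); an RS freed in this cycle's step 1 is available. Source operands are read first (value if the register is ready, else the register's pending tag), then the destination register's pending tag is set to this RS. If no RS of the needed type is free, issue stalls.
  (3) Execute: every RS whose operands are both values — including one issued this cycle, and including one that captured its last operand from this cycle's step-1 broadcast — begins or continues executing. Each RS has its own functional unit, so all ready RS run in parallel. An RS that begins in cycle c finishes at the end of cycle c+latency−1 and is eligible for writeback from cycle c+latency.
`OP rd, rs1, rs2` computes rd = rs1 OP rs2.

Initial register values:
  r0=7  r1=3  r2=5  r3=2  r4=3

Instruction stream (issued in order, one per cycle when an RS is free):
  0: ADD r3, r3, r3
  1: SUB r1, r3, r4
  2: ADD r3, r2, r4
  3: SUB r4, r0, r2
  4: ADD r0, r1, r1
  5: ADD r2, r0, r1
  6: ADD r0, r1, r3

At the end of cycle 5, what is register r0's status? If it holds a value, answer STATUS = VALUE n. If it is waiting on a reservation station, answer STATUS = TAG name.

STATUS = TAG Add1

cycle 1: issue ADD r3<-Add1 // r0:7,r1:3,r2:5,r3:Add1,r4:3
cycle 2: issue SUB r1<-Add2 // r0:7,r1:Add2,r2:5,r3:Add1,r4:3
cycle 3: CDB Add1=4; issue ADD r3<-Add1 // r0:7,r1:Add2,r2:5,r3:Add1,r4:3
cycle 4: issue SUB r4<-Add3 // r0:7,r1:Add2,r2:5,r3:Add1,r4:Add3
cycle 5: CDB Add1=8; issue ADD r0<-Add1 // r0:Add1,r1:Add2,r2:5,r3:8,r4:Add3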